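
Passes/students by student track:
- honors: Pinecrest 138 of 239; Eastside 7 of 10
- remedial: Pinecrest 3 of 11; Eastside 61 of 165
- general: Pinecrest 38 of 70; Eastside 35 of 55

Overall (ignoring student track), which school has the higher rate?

Pinecrest

Honors: Pinecrest 138/239 = 57.7%, Eastside 7/10 = 70.0% → Eastside
Remedial: Pinecrest 3/11 = 27.3%, Eastside 61/165 = 37.0% → Eastside
General: Pinecrest 38/70 = 54.3%, Eastside 35/55 = 63.6% → Eastside
Overall: Pinecrest 179/320 = 55.9%, Eastside 103/230 = 44.8% → Pinecrest
(Eastside wins every student group but Pinecrest wins overall — Eastside's students skew toward the low-rate remedial group.)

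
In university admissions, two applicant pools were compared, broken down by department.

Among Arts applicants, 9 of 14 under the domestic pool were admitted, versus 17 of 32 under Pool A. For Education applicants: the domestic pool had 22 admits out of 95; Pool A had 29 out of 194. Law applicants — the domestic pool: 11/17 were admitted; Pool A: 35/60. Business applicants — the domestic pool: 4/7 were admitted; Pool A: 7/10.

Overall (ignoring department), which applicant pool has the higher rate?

Arts: the domestic pool 9/14 = 64.3%, Pool A 17/32 = 53.1% → the domestic pool
Education: the domestic pool 22/95 = 23.2%, Pool A 29/194 = 14.9% → the domestic pool
Law: the domestic pool 11/17 = 64.7%, Pool A 35/60 = 58.3% → the domestic pool
Business: the domestic pool 4/7 = 57.1%, Pool A 7/10 = 70.0% → Pool A
Overall: the domestic pool 46/133 = 34.6%, Pool A 88/296 = 29.7% → the domestic pool
(Neither sweeps every department group, but the domestic pool has the higher pooled rate.)

the domestic pool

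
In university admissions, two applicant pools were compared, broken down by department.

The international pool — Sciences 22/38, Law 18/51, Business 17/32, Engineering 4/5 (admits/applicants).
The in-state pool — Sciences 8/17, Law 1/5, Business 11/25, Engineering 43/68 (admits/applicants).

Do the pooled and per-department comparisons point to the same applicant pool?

Sciences: the international pool 22/38 = 57.9%, the in-state pool 8/17 = 47.1% → the international pool
Law: the international pool 18/51 = 35.3%, the in-state pool 1/5 = 20.0% → the international pool
Business: the international pool 17/32 = 53.1%, the in-state pool 11/25 = 44.0% → the international pool
Engineering: the international pool 4/5 = 80.0%, the in-state pool 43/68 = 63.2% → the international pool
Overall: the international pool 61/126 = 48.4%, the in-state pool 63/115 = 54.8% → the in-state pool
The international pool wins each department group but the in-state pool wins overall — the comparison reverses. The international pool's applicants skew toward Law, which has a lower base rate.

No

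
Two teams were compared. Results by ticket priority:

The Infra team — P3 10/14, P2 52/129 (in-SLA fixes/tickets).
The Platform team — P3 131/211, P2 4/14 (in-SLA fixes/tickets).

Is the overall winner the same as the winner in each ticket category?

P3: the Infra team 10/14 = 71.4%, the Platform team 131/211 = 62.1% → the Infra team
P2: the Infra team 52/129 = 40.3%, the Platform team 4/14 = 28.6% → the Infra team
Overall: the Infra team 62/143 = 43.4%, the Platform team 135/225 = 60.0% → the Platform team
The Infra team wins each ticket group but the Platform team wins overall — the comparison reverses. The Infra team's tickets skew toward P2, which has a lower base rate.

No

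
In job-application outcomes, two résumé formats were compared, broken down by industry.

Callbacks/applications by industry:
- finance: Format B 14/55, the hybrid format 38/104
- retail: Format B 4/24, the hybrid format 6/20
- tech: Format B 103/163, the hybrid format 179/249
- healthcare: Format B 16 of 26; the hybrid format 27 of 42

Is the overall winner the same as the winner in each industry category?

Yes

Finance: Format B 14/55 = 25.5%, the hybrid format 38/104 = 36.5% → the hybrid format
Retail: Format B 4/24 = 16.7%, the hybrid format 6/20 = 30.0% → the hybrid format
Tech: Format B 103/163 = 63.2%, the hybrid format 179/249 = 71.9% → the hybrid format
Healthcare: Format B 16/26 = 61.5%, the hybrid format 27/42 = 64.3% → the hybrid format
Overall: Format B 137/268 = 51.1%, the hybrid format 250/415 = 60.2% → the hybrid format
The hybrid format wins overall and in every industry group — no reversal.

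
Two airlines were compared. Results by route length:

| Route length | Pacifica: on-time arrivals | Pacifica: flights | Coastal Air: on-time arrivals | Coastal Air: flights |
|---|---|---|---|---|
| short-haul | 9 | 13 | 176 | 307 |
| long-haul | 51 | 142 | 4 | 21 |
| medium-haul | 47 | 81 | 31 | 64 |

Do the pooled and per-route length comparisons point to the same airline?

Short-haul: Pacifica 9/13 = 69.2%, Coastal Air 176/307 = 57.3% → Pacifica
Long-haul: Pacifica 51/142 = 35.9%, Coastal Air 4/21 = 19.0% → Pacifica
Medium-haul: Pacifica 47/81 = 58.0%, Coastal Air 31/64 = 48.4% → Pacifica
Overall: Pacifica 107/236 = 45.3%, Coastal Air 211/392 = 53.8% → Coastal Air
Pacifica wins each route group but Coastal Air wins overall — the comparison reverses. Pacifica's flights skew toward long-haul, which has a lower base rate.

No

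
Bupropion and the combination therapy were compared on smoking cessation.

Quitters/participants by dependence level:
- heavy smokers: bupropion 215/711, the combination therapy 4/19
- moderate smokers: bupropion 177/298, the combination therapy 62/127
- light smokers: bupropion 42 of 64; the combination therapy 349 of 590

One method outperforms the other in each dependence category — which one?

Heavy smokers: bupropion 215/711 = 30.2%, the combination therapy 4/19 = 21.1% → bupropion
Moderate smokers: bupropion 177/298 = 59.4%, the combination therapy 62/127 = 48.8% → bupropion
Light smokers: bupropion 42/64 = 65.6%, the combination therapy 349/590 = 59.2% → bupropion
Bupropion has the higher rate in all 3 groups.

bupropion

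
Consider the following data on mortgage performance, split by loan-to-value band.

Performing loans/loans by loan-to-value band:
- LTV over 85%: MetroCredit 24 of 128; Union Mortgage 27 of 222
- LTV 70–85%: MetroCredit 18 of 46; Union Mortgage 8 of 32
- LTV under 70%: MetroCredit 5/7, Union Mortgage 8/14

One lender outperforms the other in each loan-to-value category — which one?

LTV over 85%: MetroCredit 24/128 = 18.8%, Union Mortgage 27/222 = 12.2% → MetroCredit
LTV 70–85%: MetroCredit 18/46 = 39.1%, Union Mortgage 8/32 = 25.0% → MetroCredit
LTV under 70%: MetroCredit 5/7 = 71.4%, Union Mortgage 8/14 = 57.1% → MetroCredit
MetroCredit has the higher rate in all 3 groups.

MetroCredit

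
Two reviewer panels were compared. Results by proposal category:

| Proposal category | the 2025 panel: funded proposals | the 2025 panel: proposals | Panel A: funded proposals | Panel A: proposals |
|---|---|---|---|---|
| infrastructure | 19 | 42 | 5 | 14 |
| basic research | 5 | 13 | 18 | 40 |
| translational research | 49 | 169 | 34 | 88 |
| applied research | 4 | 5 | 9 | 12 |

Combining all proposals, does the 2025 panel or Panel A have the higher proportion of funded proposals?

Panel A

Infrastructure: the 2025 panel 19/42 = 45.2%, Panel A 5/14 = 35.7% → the 2025 panel
Basic research: the 2025 panel 5/13 = 38.5%, Panel A 18/40 = 45.0% → Panel A
Translational research: the 2025 panel 49/169 = 29.0%, Panel A 34/88 = 38.6% → Panel A
Applied research: the 2025 panel 4/5 = 80.0%, Panel A 9/12 = 75.0% → the 2025 panel
Overall: the 2025 panel 77/229 = 33.6%, Panel A 66/154 = 42.9% → Panel A
(Neither sweeps every proposal group, but Panel A has the higher pooled rate.)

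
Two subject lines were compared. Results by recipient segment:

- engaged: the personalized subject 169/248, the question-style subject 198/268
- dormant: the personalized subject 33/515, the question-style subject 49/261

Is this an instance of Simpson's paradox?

Engaged: the personalized subject 169/248 = 68.1%, the question-style subject 198/268 = 73.9% → the question-style subject
Dormant: the personalized subject 33/515 = 6.4%, the question-style subject 49/261 = 18.8% → the question-style subject
Overall: the personalized subject 202/763 = 26.5%, the question-style subject 247/529 = 46.7% → the question-style subject
The question-style subject wins overall and in every recipient group — no reversal.

No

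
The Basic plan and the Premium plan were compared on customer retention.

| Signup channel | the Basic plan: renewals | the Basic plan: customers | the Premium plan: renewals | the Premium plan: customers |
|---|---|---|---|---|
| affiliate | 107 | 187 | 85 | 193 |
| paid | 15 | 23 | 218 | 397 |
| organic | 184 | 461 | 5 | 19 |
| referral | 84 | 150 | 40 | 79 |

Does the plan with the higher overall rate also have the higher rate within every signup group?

Affiliate: the Basic plan 107/187 = 57.2%, the Premium plan 85/193 = 44.0% → the Basic plan
Paid: the Basic plan 15/23 = 65.2%, the Premium plan 218/397 = 54.9% → the Basic plan
Organic: the Basic plan 184/461 = 39.9%, the Premium plan 5/19 = 26.3% → the Basic plan
Referral: the Basic plan 84/150 = 56.0%, the Premium plan 40/79 = 50.6% → the Basic plan
Overall: the Basic plan 390/821 = 47.5%, the Premium plan 348/688 = 50.6% → the Premium plan
The Basic plan wins each signup group but the Premium plan wins overall — the comparison reverses. The Basic plan's customers skew toward organic, which has a lower base rate.

No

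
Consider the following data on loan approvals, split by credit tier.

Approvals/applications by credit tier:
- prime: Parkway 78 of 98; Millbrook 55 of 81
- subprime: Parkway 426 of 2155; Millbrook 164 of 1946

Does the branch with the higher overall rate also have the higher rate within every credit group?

Yes

Prime: Parkway 78/98 = 79.6%, Millbrook 55/81 = 67.9% → Parkway
Subprime: Parkway 426/2155 = 19.8%, Millbrook 164/1946 = 8.4% → Parkway
Overall: Parkway 504/2253 = 22.4%, Millbrook 219/2027 = 10.8% → Parkway
Parkway wins overall and in every credit group — no reversal.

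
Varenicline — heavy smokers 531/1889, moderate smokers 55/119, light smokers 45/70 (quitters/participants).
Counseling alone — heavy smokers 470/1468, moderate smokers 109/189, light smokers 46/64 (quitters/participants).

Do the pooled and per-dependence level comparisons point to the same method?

Yes

Heavy smokers: varenicline 531/1889 = 28.1%, counseling alone 470/1468 = 32.0% → counseling alone
Moderate smokers: varenicline 55/119 = 46.2%, counseling alone 109/189 = 57.7% → counseling alone
Light smokers: varenicline 45/70 = 64.3%, counseling alone 46/64 = 71.9% → counseling alone
Overall: varenicline 631/2078 = 30.4%, counseling alone 625/1721 = 36.3% → counseling alone
Counseling alone wins overall and in every dependence group — no reversal.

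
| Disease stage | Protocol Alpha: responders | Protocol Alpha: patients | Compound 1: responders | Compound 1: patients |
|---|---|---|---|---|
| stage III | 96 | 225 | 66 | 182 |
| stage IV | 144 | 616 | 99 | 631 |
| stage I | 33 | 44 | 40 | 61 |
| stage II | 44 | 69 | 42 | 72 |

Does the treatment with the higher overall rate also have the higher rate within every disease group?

Yes

Stage III: Protocol Alpha 96/225 = 42.7%, Compound 1 66/182 = 36.3% → Protocol Alpha
Stage IV: Protocol Alpha 144/616 = 23.4%, Compound 1 99/631 = 15.7% → Protocol Alpha
Stage I: Protocol Alpha 33/44 = 75.0%, Compound 1 40/61 = 65.6% → Protocol Alpha
Stage II: Protocol Alpha 44/69 = 63.8%, Compound 1 42/72 = 58.3% → Protocol Alpha
Overall: Protocol Alpha 317/954 = 33.2%, Compound 1 247/946 = 26.1% → Protocol Alpha
Protocol Alpha wins overall and in every disease group — no reversal.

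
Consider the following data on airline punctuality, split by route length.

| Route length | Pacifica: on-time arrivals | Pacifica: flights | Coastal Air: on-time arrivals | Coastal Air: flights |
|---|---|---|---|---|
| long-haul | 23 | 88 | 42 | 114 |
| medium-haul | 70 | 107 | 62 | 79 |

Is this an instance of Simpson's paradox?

No

Long-haul: Pacifica 23/88 = 26.1%, Coastal Air 42/114 = 36.8% → Coastal Air
Medium-haul: Pacifica 70/107 = 65.4%, Coastal Air 62/79 = 78.5% → Coastal Air
Overall: Pacifica 93/195 = 47.7%, Coastal Air 104/193 = 53.9% → Coastal Air
Coastal Air wins overall and in every route group — no reversal.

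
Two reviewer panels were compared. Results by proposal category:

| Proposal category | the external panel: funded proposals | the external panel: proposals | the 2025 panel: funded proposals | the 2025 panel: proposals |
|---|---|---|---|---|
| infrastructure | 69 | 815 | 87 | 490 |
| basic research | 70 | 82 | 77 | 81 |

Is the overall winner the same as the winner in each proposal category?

Infrastructure: the external panel 69/815 = 8.5%, the 2025 panel 87/490 = 17.8% → the 2025 panel
Basic research: the external panel 70/82 = 85.4%, the 2025 panel 77/81 = 95.1% → the 2025 panel
Overall: the external panel 139/897 = 15.5%, the 2025 panel 164/571 = 28.7% → the 2025 panel
The 2025 panel wins overall and in every proposal group — no reversal.

Yes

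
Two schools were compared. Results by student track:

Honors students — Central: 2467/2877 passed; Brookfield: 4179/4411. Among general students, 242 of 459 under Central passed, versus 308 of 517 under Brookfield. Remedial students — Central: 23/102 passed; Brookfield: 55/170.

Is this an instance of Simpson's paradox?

No

Honors: Central 2467/2877 = 85.7%, Brookfield 4179/4411 = 94.7% → Brookfield
General: Central 242/459 = 52.7%, Brookfield 308/517 = 59.6% → Brookfield
Remedial: Central 23/102 = 22.5%, Brookfield 55/170 = 32.4% → Brookfield
Overall: Central 2732/3438 = 79.5%, Brookfield 4542/5098 = 89.1% → Brookfield
Brookfield wins overall and in every student group — no reversal.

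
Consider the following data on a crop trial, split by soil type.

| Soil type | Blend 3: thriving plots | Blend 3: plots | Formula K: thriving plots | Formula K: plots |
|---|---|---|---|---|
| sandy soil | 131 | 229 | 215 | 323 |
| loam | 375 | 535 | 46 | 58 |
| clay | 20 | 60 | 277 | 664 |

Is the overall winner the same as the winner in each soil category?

No

Sandy soil: Blend 3 131/229 = 57.2%, Formula K 215/323 = 66.6% → Formula K
Loam: Blend 3 375/535 = 70.1%, Formula K 46/58 = 79.3% → Formula K
Clay: Blend 3 20/60 = 33.3%, Formula K 277/664 = 41.7% → Formula K
Overall: Blend 3 526/824 = 63.8%, Formula K 538/1045 = 51.5% → Blend 3
Formula K wins each soil group but Blend 3 wins overall — the comparison reverses. Formula K's plots skew toward clay, which has a lower base rate.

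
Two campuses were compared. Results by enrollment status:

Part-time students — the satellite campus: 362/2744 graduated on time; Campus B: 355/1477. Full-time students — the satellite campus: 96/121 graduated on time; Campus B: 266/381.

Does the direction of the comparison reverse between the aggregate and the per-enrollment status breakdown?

Part-time: the satellite campus 362/2744 = 13.2%, Campus B 355/1477 = 24.0% → Campus B
Full-time: the satellite campus 96/121 = 79.3%, Campus B 266/381 = 69.8% → the satellite campus
Overall: the satellite campus 458/2865 = 16.0%, Campus B 621/1858 = 33.4% → Campus B
Neither sweeps: the satellite campus wins 1 of 2 groups, Campus B wins 1. Campus B wins overall but not every group — no Simpson reversal.

No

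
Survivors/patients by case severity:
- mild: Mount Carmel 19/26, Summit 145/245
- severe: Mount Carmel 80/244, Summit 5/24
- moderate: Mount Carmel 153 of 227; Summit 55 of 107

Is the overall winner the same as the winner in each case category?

No

Mild: Mount Carmel 19/26 = 73.1%, Summit 145/245 = 59.2% → Mount Carmel
Severe: Mount Carmel 80/244 = 32.8%, Summit 5/24 = 20.8% → Mount Carmel
Moderate: Mount Carmel 153/227 = 67.4%, Summit 55/107 = 51.4% → Mount Carmel
Overall: Mount Carmel 252/497 = 50.7%, Summit 205/376 = 54.5% → Summit
Mount Carmel wins each case group but Summit wins overall — the comparison reverses. Mount Carmel's patients skew toward severe, which has a lower base rate.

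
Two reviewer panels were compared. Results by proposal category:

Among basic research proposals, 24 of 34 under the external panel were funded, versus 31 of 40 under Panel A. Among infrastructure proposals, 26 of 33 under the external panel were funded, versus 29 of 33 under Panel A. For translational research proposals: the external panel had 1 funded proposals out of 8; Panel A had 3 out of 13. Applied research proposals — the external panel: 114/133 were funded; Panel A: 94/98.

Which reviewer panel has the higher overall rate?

Basic research: the external panel 24/34 = 70.6%, Panel A 31/40 = 77.5% → Panel A
Infrastructure: the external panel 26/33 = 78.8%, Panel A 29/33 = 87.9% → Panel A
Translational research: the external panel 1/8 = 12.5%, Panel A 3/13 = 23.1% → Panel A
Applied research: the external panel 114/133 = 85.7%, Panel A 94/98 = 95.9% → Panel A
Overall: the external panel 165/208 = 79.3%, Panel A 157/184 = 85.3% → Panel A

Panel A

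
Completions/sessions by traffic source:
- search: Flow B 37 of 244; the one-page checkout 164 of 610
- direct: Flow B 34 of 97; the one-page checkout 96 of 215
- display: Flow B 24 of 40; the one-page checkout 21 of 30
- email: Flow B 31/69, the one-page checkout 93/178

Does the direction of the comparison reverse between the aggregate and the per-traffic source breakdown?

Search: Flow B 37/244 = 15.2%, the one-page checkout 164/610 = 26.9% → the one-page checkout
Direct: Flow B 34/97 = 35.1%, the one-page checkout 96/215 = 44.7% → the one-page checkout
Display: Flow B 24/40 = 60.0%, the one-page checkout 21/30 = 70.0% → the one-page checkout
Email: Flow B 31/69 = 44.9%, the one-page checkout 93/178 = 52.2% → the one-page checkout
Overall: Flow B 126/450 = 28.0%, the one-page checkout 374/1033 = 36.2% → the one-page checkout
The one-page checkout wins overall and in every traffic group — no reversal.

No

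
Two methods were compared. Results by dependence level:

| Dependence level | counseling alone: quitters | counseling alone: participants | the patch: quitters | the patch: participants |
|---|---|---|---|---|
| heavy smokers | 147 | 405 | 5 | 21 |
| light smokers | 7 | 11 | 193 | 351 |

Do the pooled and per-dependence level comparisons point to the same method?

Heavy smokers: counseling alone 147/405 = 36.3%, the patch 5/21 = 23.8% → counseling alone
Light smokers: counseling alone 7/11 = 63.6%, the patch 193/351 = 55.0% → counseling alone
Overall: counseling alone 154/416 = 37.0%, the patch 198/372 = 53.2% → the patch
Counseling alone wins each dependence group but the patch wins overall — the comparison reverses. Counseling alone's participants skew toward heavy smokers, which has a lower base rate.

No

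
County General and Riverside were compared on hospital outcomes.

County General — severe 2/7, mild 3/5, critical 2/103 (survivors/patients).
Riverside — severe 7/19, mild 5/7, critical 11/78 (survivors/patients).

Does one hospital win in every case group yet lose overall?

Severe: County General 2/7 = 28.6%, Riverside 7/19 = 36.8% → Riverside
Mild: County General 3/5 = 60.0%, Riverside 5/7 = 71.4% → Riverside
Critical: County General 2/103 = 1.9%, Riverside 11/78 = 14.1% → Riverside
Overall: County General 7/115 = 6.1%, Riverside 23/104 = 22.1% → Riverside
Riverside wins overall and in every case group — no reversal.

No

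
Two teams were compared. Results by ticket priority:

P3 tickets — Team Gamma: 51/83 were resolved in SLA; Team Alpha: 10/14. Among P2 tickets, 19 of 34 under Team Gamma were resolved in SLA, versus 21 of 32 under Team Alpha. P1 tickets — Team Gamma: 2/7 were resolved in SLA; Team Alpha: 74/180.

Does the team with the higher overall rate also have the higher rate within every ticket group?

P3: Team Gamma 51/83 = 61.4%, Team Alpha 10/14 = 71.4% → Team Alpha
P2: Team Gamma 19/34 = 55.9%, Team Alpha 21/32 = 65.6% → Team Alpha
P1: Team Gamma 2/7 = 28.6%, Team Alpha 74/180 = 41.1% → Team Alpha
Overall: Team Gamma 72/124 = 58.1%, Team Alpha 105/226 = 46.5% → Team Gamma
Team Alpha wins each ticket group but Team Gamma wins overall — the comparison reverses. Team Alpha's tickets skew toward P1, which has a lower base rate.

No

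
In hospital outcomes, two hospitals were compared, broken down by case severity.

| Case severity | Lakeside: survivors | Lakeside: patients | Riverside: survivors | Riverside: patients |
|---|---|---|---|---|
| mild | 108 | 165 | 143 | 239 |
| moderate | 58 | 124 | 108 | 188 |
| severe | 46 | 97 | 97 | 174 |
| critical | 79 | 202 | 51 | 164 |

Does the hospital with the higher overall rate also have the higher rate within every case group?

No

Mild: Lakeside 108/165 = 65.5%, Riverside 143/239 = 59.8% → Lakeside
Moderate: Lakeside 58/124 = 46.8%, Riverside 108/188 = 57.4% → Riverside
Severe: Lakeside 46/97 = 47.4%, Riverside 97/174 = 55.7% → Riverside
Critical: Lakeside 79/202 = 39.1%, Riverside 51/164 = 31.1% → Lakeside
Overall: Lakeside 291/588 = 49.5%, Riverside 399/765 = 52.2% → Riverside
Neither sweeps: Lakeside wins 2 of 4 groups, Riverside wins 2. Riverside wins overall but not every group — no Simpson reversal.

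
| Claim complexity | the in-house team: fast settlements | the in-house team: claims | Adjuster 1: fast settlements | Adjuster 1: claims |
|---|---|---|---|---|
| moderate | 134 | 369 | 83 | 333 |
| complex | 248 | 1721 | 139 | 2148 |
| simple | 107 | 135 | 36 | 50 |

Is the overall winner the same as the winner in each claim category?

Moderate: the in-house team 134/369 = 36.3%, Adjuster 1 83/333 = 24.9% → the in-house team
Complex: the in-house team 248/1721 = 14.4%, Adjuster 1 139/2148 = 6.5% → the in-house team
Simple: the in-house team 107/135 = 79.3%, Adjuster 1 36/50 = 72.0% → the in-house team
Overall: the in-house team 489/2225 = 22.0%, Adjuster 1 258/2531 = 10.2% → the in-house team
The in-house team wins overall and in every claim group — no reversal.

Yes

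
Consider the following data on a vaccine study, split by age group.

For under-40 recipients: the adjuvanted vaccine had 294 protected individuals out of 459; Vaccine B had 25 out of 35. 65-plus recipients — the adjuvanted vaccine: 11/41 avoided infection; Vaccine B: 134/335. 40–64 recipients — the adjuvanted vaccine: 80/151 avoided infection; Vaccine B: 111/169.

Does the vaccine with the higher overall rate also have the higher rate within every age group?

Under-40: the adjuvanted vaccine 294/459 = 64.1%, Vaccine B 25/35 = 71.4% → Vaccine B
65-plus: the adjuvanted vaccine 11/41 = 26.8%, Vaccine B 134/335 = 40.0% → Vaccine B
40–64: the adjuvanted vaccine 80/151 = 53.0%, Vaccine B 111/169 = 65.7% → Vaccine B
Overall: the adjuvanted vaccine 385/651 = 59.1%, Vaccine B 270/539 = 50.1% → the adjuvanted vaccine
Vaccine B wins each age group but the adjuvanted vaccine wins overall — the comparison reverses. Vaccine B's recipients skew toward 65-plus, which has a lower base rate.

No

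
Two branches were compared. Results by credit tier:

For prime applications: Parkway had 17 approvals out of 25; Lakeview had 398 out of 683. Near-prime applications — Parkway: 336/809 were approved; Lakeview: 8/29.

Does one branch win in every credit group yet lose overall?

Prime: Parkway 17/25 = 68.0%, Lakeview 398/683 = 58.3% → Parkway
Near-prime: Parkway 336/809 = 41.5%, Lakeview 8/29 = 27.6% → Parkway
Overall: Parkway 353/834 = 42.3%, Lakeview 406/712 = 57.0% → Lakeview
Parkway wins each credit group but Lakeview wins overall — the comparison reverses. Parkway's applications skew toward near-prime, which has a lower base rate.

Yes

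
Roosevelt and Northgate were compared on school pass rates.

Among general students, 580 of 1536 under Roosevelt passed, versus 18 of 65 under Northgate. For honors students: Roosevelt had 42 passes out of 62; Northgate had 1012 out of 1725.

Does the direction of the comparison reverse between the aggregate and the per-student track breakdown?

General: Roosevelt 580/1536 = 37.8%, Northgate 18/65 = 27.7% → Roosevelt
Honors: Roosevelt 42/62 = 67.7%, Northgate 1012/1725 = 58.7% → Roosevelt
Overall: Roosevelt 622/1598 = 38.9%, Northgate 1030/1790 = 57.5% → Northgate
Roosevelt wins each student group but Northgate wins overall — the comparison reverses. Roosevelt's students skew toward general, which has a lower base rate.

Yes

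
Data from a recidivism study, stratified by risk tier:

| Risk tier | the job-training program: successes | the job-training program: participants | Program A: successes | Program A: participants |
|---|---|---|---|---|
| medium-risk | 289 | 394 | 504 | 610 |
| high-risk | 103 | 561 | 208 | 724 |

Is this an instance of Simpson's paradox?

Medium-risk: the job-training program 289/394 = 73.4%, Program A 504/610 = 82.6% → Program A
High-risk: the job-training program 103/561 = 18.4%, Program A 208/724 = 28.7% → Program A
Overall: the job-training program 392/955 = 41.0%, Program A 712/1334 = 53.4% → Program A
Program A wins overall and in every risk group — no reversal.

No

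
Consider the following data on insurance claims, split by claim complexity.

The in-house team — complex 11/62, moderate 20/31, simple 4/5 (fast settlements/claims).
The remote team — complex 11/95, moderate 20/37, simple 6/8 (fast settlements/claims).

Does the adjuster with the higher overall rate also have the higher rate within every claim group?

Complex: the in-house team 11/62 = 17.7%, the remote team 11/95 = 11.6% → the in-house team
Moderate: the in-house team 20/31 = 64.5%, the remote team 20/37 = 54.1% → the in-house team
Simple: the in-house team 4/5 = 80.0%, the remote team 6/8 = 75.0% → the in-house team
Overall: the in-house team 35/98 = 35.7%, the remote team 37/140 = 26.4% → the in-house team
The in-house team wins overall and in every claim group — no reversal.

Yes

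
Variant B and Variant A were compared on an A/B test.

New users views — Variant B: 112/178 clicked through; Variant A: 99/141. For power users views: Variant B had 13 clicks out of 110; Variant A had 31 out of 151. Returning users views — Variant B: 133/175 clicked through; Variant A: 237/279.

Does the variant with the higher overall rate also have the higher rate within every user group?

New users: Variant B 112/178 = 62.9%, Variant A 99/141 = 70.2% → Variant A
Power users: Variant B 13/110 = 11.8%, Variant A 31/151 = 20.5% → Variant A
Returning users: Variant B 133/175 = 76.0%, Variant A 237/279 = 84.9% → Variant A
Overall: Variant B 258/463 = 55.7%, Variant A 367/571 = 64.3% → Variant A
Variant A wins overall and in every user group — no reversal.

Yes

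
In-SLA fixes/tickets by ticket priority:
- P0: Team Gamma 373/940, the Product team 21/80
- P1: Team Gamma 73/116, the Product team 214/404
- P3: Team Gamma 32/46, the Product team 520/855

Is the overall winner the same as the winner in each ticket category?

P0: Team Gamma 373/940 = 39.7%, the Product team 21/80 = 26.2% → Team Gamma
P1: Team Gamma 73/116 = 62.9%, the Product team 214/404 = 53.0% → Team Gamma
P3: Team Gamma 32/46 = 69.6%, the Product team 520/855 = 60.8% → Team Gamma
Overall: Team Gamma 478/1102 = 43.4%, the Product team 755/1339 = 56.4% → the Product team
Team Gamma wins each ticket group but the Product team wins overall — the comparison reverses. Team Gamma's tickets skew toward P0, which has a lower base rate.

No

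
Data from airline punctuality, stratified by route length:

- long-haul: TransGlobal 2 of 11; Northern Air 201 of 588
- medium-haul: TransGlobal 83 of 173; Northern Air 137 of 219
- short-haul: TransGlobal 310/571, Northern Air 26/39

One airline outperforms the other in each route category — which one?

Long-haul: TransGlobal 2/11 = 18.2%, Northern Air 201/588 = 34.2% → Northern Air
Medium-haul: TransGlobal 83/173 = 48.0%, Northern Air 137/219 = 62.6% → Northern Air
Short-haul: TransGlobal 310/571 = 54.3%, Northern Air 26/39 = 66.7% → Northern Air
Northern Air has the higher rate in all 3 groups.

Northern Air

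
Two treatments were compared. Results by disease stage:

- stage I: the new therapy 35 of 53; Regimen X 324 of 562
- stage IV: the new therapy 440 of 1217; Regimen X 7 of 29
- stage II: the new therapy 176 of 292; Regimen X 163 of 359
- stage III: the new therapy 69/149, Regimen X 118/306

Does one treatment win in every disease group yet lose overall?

Stage I: the new therapy 35/53 = 66.0%, Regimen X 324/562 = 57.7% → the new therapy
Stage IV: the new therapy 440/1217 = 36.2%, Regimen X 7/29 = 24.1% → the new therapy
Stage II: the new therapy 176/292 = 60.3%, Regimen X 163/359 = 45.4% → the new therapy
Stage III: the new therapy 69/149 = 46.3%, Regimen X 118/306 = 38.6% → the new therapy
Overall: the new therapy 720/1711 = 42.1%, Regimen X 612/1256 = 48.7% → Regimen X
The new therapy wins each disease group but Regimen X wins overall — the comparison reverses. The new therapy's patients skew toward stage IV, which has a lower base rate.

Yes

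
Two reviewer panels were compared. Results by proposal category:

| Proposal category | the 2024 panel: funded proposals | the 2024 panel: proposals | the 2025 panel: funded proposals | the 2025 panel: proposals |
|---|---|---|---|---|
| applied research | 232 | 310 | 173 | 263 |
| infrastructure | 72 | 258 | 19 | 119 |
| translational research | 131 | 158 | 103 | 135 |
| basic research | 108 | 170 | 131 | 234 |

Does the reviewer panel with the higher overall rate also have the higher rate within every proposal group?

Applied research: the 2024 panel 232/310 = 74.8%, the 2025 panel 173/263 = 65.8% → the 2024 panel
Infrastructure: the 2024 panel 72/258 = 27.9%, the 2025 panel 19/119 = 16.0% → the 2024 panel
Translational research: the 2024 panel 131/158 = 82.9%, the 2025 panel 103/135 = 76.3% → the 2024 panel
Basic research: the 2024 panel 108/170 = 63.5%, the 2025 panel 131/234 = 56.0% → the 2024 panel
Overall: the 2024 panel 543/896 = 60.6%, the 2025 panel 426/751 = 56.7% → the 2024 panel
The 2024 panel wins overall and in every proposal group — no reversal.

Yes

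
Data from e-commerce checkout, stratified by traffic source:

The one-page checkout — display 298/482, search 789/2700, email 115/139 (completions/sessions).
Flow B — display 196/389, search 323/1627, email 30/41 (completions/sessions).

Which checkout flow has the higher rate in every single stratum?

the one-page checkout

Display: the one-page checkout 298/482 = 61.8%, Flow B 196/389 = 50.4% → the one-page checkout
Search: the one-page checkout 789/2700 = 29.2%, Flow B 323/1627 = 19.9% → the one-page checkout
Email: the one-page checkout 115/139 = 82.7%, Flow B 30/41 = 73.2% → the one-page checkout
The one-page checkout has the higher rate in all 3 groups.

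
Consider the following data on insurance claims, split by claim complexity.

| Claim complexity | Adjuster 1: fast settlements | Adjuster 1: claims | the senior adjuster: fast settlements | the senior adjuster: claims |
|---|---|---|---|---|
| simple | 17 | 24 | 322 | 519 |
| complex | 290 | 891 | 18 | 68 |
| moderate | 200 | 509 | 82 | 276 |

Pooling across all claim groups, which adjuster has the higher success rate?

Simple: Adjuster 1 17/24 = 70.8%, the senior adjuster 322/519 = 62.0% → Adjuster 1
Complex: Adjuster 1 290/891 = 32.5%, the senior adjuster 18/68 = 26.5% → Adjuster 1
Moderate: Adjuster 1 200/509 = 39.3%, the senior adjuster 82/276 = 29.7% → Adjuster 1
Overall: Adjuster 1 507/1424 = 35.6%, the senior adjuster 422/863 = 48.9% → the senior adjuster
(Adjuster 1 wins every claim group but the senior adjuster wins overall — Adjuster 1's claims skew toward the low-rate complex group.)

the senior adjuster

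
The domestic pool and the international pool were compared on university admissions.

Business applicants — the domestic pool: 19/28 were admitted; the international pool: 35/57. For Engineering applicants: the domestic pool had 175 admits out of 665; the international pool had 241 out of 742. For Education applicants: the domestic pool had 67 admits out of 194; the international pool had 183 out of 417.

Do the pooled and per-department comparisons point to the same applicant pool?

Business: the domestic pool 19/28 = 67.9%, the international pool 35/57 = 61.4% → the domestic pool
Engineering: the domestic pool 175/665 = 26.3%, the international pool 241/742 = 32.5% → the international pool
Education: the domestic pool 67/194 = 34.5%, the international pool 183/417 = 43.9% → the international pool
Overall: the domestic pool 261/887 = 29.4%, the international pool 459/1216 = 37.7% → the international pool
Neither sweeps: the domestic pool wins 1 of 3 groups, the international pool wins 2. The international pool wins overall but not every group — no Simpson reversal.

No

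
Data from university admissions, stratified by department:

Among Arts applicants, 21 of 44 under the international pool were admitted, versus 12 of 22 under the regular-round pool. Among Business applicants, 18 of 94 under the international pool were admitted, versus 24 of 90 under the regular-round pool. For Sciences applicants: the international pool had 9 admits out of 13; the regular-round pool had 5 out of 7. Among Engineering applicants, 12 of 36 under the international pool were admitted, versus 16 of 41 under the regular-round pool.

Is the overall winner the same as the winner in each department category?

Yes

Arts: the international pool 21/44 = 47.7%, the regular-round pool 12/22 = 54.5% → the regular-round pool
Business: the international pool 18/94 = 19.1%, the regular-round pool 24/90 = 26.7% → the regular-round pool
Sciences: the international pool 9/13 = 69.2%, the regular-round pool 5/7 = 71.4% → the regular-round pool
Engineering: the international pool 12/36 = 33.3%, the regular-round pool 16/41 = 39.0% → the regular-round pool
Overall: the international pool 60/187 = 32.1%, the regular-round pool 57/160 = 35.6% → the regular-round pool
The regular-round pool wins overall and in every department group — no reversal.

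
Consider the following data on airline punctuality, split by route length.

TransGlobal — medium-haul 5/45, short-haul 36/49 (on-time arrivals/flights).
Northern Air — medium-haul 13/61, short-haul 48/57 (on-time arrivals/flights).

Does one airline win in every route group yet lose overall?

Medium-haul: TransGlobal 5/45 = 11.1%, Northern Air 13/61 = 21.3% → Northern Air
Short-haul: TransGlobal 36/49 = 73.5%, Northern Air 48/57 = 84.2% → Northern Air
Overall: TransGlobal 41/94 = 43.6%, Northern Air 61/118 = 51.7% → Northern Air
Northern Air wins overall and in every route group — no reversal.

No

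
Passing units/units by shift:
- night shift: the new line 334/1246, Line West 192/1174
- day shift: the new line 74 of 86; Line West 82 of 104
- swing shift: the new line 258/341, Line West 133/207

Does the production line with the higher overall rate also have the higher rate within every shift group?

Yes

Night shift: the new line 334/1246 = 26.8%, Line West 192/1174 = 16.4% → the new line
Day shift: the new line 74/86 = 86.0%, Line West 82/104 = 78.8% → the new line
Swing shift: the new line 258/341 = 75.7%, Line West 133/207 = 64.3% → the new line
Overall: the new line 666/1673 = 39.8%, Line West 407/1485 = 27.4% → the new line
The new line wins overall and in every shift group — no reversal.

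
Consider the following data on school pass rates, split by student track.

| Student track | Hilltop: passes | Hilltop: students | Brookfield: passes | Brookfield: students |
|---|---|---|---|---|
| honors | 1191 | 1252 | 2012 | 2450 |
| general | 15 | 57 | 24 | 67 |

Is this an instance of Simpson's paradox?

Honors: Hilltop 1191/1252 = 95.1%, Brookfield 2012/2450 = 82.1% → Hilltop
General: Hilltop 15/57 = 26.3%, Brookfield 24/67 = 35.8% → Brookfield
Overall: Hilltop 1206/1309 = 92.1%, Brookfield 2036/2517 = 80.9% → Hilltop
Neither sweeps: Hilltop wins 1 of 2 groups, Brookfield wins 1. Hilltop wins overall but not every group — no Simpson reversal.

No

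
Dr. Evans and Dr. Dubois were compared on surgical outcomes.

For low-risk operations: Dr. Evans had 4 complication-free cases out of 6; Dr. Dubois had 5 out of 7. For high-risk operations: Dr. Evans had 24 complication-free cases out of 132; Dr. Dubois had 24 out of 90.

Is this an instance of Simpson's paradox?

No

Low-risk: Dr. Evans 4/6 = 66.7%, Dr. Dubois 5/7 = 71.4% → Dr. Dubois
High-risk: Dr. Evans 24/132 = 18.2%, Dr. Dubois 24/90 = 26.7% → Dr. Dubois
Overall: Dr. Evans 28/138 = 20.3%, Dr. Dubois 29/97 = 29.9% → Dr. Dubois
Dr. Dubois wins overall and in every patient risk group — no reversal.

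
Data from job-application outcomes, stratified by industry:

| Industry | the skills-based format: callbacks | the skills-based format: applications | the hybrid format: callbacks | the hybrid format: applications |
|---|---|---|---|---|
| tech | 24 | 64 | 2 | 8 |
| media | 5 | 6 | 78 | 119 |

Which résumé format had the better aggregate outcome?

Tech: the skills-based format 24/64 = 37.5%, the hybrid format 2/8 = 25.0% → the skills-based format
Media: the skills-based format 5/6 = 83.3%, the hybrid format 78/119 = 65.5% → the skills-based format
Overall: the skills-based format 29/70 = 41.4%, the hybrid format 80/127 = 63.0% → the hybrid format
(The skills-based format wins every industry group but the hybrid format wins overall — the skills-based format's applications skew toward the low-rate tech group.)

the hybrid format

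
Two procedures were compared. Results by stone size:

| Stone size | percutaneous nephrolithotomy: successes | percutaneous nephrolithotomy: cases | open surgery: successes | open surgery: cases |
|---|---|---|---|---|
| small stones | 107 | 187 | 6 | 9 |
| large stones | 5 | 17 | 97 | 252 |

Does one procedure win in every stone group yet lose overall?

Yes

Small stones: percutaneous nephrolithotomy 107/187 = 57.2%, open surgery 6/9 = 66.7% → open surgery
Large stones: percutaneous nephrolithotomy 5/17 = 29.4%, open surgery 97/252 = 38.5% → open surgery
Overall: percutaneous nephrolithotomy 112/204 = 54.9%, open surgery 103/261 = 39.5% → percutaneous nephrolithotomy
Open surgery wins each stone group but percutaneous nephrolithotomy wins overall — the comparison reverses. Open surgery's cases skew toward large stones, which has a lower base rate.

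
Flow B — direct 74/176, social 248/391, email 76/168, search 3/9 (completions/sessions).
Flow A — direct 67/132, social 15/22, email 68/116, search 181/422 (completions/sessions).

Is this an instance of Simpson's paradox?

Yes

Direct: Flow B 74/176 = 42.0%, Flow A 67/132 = 50.8% → Flow A
Social: Flow B 248/391 = 63.4%, Flow A 15/22 = 68.2% → Flow A
Email: Flow B 76/168 = 45.2%, Flow A 68/116 = 58.6% → Flow A
Search: Flow B 3/9 = 33.3%, Flow A 181/422 = 42.9% → Flow A
Overall: Flow B 401/744 = 53.9%, Flow A 331/692 = 47.8% → Flow B
Flow A wins each traffic group but Flow B wins overall — the comparison reverses. Flow A's sessions skew toward search, which has a lower base rate.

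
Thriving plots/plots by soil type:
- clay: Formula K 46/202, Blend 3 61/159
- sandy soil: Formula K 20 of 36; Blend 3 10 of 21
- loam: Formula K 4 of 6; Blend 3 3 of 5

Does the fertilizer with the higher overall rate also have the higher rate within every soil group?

Clay: Formula K 46/202 = 22.8%, Blend 3 61/159 = 38.4% → Blend 3
Sandy soil: Formula K 20/36 = 55.6%, Blend 3 10/21 = 47.6% → Formula K
Loam: Formula K 4/6 = 66.7%, Blend 3 3/5 = 60.0% → Formula K
Overall: Formula K 70/244 = 28.7%, Blend 3 74/185 = 40.0% → Blend 3
Neither sweeps: Formula K wins 2 of 3 groups, Blend 3 wins 1. Blend 3 wins overall but not every group — no Simpson reversal.

No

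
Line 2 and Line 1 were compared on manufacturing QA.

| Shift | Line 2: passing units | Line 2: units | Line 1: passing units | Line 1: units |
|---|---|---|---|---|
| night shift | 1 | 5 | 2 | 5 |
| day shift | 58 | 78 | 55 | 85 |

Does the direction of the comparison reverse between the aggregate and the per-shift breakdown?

Night shift: Line 2 1/5 = 20.0%, Line 1 2/5 = 40.0% → Line 1
Day shift: Line 2 58/78 = 74.4%, Line 1 55/85 = 64.7% → Line 2
Overall: Line 2 59/83 = 71.1%, Line 1 57/90 = 63.3% → Line 2
Neither sweeps: Line 2 wins 1 of 2 groups, Line 1 wins 1. Line 2 wins overall but not every group — no Simpson reversal.

No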